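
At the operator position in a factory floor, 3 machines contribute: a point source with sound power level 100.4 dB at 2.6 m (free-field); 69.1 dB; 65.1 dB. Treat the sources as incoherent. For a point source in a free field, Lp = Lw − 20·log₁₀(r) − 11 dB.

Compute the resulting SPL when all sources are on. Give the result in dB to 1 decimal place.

Source at 2.6 m: Lp = 100.4 − 20·log₁₀(2.6) − 11 = 81.1 dB.
Sum in the linear (power) domain: Σ 10^(Lᵢ/10) = 10^(81.1/10) + 10^(69.1/10) + 10^(65.1/10) = 1.402e+08.
L_total = 10·log₁₀(1.402e+08) = 81.5 dB.

81.5 dB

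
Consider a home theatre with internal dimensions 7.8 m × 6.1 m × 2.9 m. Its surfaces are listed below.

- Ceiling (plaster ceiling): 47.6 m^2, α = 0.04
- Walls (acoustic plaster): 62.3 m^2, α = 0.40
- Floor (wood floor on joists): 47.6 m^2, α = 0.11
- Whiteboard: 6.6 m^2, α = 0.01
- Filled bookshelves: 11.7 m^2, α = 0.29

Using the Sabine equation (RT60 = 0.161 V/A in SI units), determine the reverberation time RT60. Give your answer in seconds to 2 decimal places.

0.63 s

A = Σ Sᵢαᵢ = 47.6*0.04 + 62.3*0.40 + 47.6*0.11 + 6.6*0.01 + 11.7*0.29 = 35.519 sabins.
Volume V = 7.8 × 6.1 × 2.9 = 137.982 m³.
RT60 = 0.161 · V / A = 0.161 × 137.982 / 35.519 = 0.63 s.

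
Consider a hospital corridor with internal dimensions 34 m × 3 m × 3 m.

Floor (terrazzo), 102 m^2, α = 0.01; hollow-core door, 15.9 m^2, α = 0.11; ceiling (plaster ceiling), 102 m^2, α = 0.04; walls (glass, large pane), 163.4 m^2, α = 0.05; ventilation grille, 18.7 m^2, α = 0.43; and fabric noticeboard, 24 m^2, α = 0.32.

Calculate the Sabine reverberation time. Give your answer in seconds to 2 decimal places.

1.60 s

Total absorption A = 102×0.01 + 15.9×0.11 + 102×0.04 + 163.4×0.05 + 18.7×0.43 + 24×0.32
  = 1.020 + 1.749 + 4.080 + 8.170 + 8.041 + 7.680 = 30.740 m^2 sabins.
V = 34·3·3 = 306 m³.
Sabine: RT60 = 0.161 × 306 / 30.740 = 1.60 s.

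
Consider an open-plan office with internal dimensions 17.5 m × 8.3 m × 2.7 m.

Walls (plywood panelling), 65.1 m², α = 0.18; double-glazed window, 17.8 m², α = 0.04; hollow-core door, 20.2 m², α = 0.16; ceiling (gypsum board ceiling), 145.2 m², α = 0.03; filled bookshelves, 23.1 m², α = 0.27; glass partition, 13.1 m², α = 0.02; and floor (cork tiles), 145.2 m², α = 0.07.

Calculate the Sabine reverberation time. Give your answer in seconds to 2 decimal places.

1.72 sec

Total absorption A = 65.1*0.18 + 17.8*0.04 + 20.2*0.16 + 145.2*0.03 + 23.1*0.27 + 13.1*0.02 + 145.2*0.07
  = 11.718 + 0.712 + 3.232 + 4.356 + 6.237 + 0.262 + 10.164 = 36.681 m² sabins.
Volume V = 17.5 × 8.3 × 2.7 = 392.175 m³.
RT60 = 0.161 · V / A = 0.161 × 392.175 / 36.681 = 1.72 s.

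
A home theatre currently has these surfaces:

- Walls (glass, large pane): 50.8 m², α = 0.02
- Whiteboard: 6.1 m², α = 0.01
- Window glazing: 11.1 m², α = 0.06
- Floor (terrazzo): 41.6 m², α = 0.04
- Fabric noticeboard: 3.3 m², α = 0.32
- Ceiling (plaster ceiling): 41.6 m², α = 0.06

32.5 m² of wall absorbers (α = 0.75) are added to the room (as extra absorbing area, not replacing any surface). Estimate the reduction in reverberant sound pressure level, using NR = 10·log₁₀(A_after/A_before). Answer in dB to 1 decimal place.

Summing Sᵢαᵢ: 1.016 + 0.061 + 0.666 + 1.664 + 1.056 + 2.496 → A_before = 6.959 sabins.
Added absorption = 32.5 × 0.75 = 24.375 sabins.
A_after = 6.959 + 24.375 = 31.334 sabins.
Reduction = 10 log₁₀(A_after/A_before) = 10 log₁₀(4.5027) = 6.5 dB.

6.5 dB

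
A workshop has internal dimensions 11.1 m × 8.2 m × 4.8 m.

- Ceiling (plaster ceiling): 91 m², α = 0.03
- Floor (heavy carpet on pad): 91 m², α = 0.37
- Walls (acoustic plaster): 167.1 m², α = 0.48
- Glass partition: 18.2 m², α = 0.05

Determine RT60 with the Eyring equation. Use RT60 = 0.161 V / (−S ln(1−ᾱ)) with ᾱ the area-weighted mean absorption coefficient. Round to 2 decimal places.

Total surface area S = 91 + 91 + 167.1 + 18.2 = 367.3 m².
Σ(Sᵢαᵢ) = 91×0.03 + 91×0.37 + 167.1×0.48 + 18.2×0.05 = 117.518.
ᾱ = 117.518 / 367.3 = 0.3200.
−S·ln(1−ᾱ) = −367.3 × ln(1 − 0.3200) = 141.654.
V = 11.1 × 8.2 × 4.8 = 436.896 m³.
RT60 = 0.161 × 436.896 / 141.654 = 0.50 s.

0.50 s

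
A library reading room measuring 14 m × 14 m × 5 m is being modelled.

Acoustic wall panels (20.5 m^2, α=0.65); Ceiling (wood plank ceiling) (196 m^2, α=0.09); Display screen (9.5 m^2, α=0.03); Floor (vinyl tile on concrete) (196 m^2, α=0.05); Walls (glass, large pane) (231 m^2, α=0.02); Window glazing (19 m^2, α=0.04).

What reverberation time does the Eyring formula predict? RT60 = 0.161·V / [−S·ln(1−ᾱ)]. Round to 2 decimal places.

3.28 sec

S = Σ Sᵢ = 672.0 m^2.
Σ(Sᵢαᵢ) = 20.5·0.65 + 196·0.09 + 9.5·0.03 + 196·0.05 + 231·0.02 + 19·0.04 = 46.430.
Mean coefficient ᾱ = A/S = 0.0691.
Eyring denominator: −S ln(1−ᾱ) = 48.117.
V = 14 × 14 × 5 = 980 m³.
RT60 = 0.161 × 980 / 48.117 = 3.28 s.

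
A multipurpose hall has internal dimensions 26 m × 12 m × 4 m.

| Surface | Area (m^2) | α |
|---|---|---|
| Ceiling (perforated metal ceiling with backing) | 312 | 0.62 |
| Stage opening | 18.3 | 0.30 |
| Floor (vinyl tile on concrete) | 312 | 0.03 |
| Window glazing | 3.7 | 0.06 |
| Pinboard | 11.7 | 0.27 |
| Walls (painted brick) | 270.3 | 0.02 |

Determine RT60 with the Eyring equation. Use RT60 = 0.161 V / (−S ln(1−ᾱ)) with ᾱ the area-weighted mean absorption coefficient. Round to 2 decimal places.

0.81 seconds

Total surface area S = 312 + 18.3 + 312 + 3.7 + 11.7 + 270.3 = 928.0 m^2.
Absorption A = 312·0.62 + 18.3·0.30 + 312·0.03 + 3.7·0.06 + 11.7·0.27 + 270.3·0.02 = 217.077 sabins.
Mean coefficient ᾱ = A/S = 0.2339.
−S·ln(1−ᾱ) = −928.0 × ln(1 − 0.2339) = 247.259.
V = 26 × 12 × 4 = 1248 m³.
RT60 = 0.161 × 1248 / 247.259 = 0.81 s.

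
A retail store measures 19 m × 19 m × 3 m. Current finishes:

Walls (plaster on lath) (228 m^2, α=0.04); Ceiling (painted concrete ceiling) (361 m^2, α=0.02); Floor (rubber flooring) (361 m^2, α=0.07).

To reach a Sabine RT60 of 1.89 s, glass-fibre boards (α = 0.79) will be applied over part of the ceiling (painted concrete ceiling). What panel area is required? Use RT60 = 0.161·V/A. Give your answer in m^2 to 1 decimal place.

Total absorption A₁ = 228·0.04 + 361·0.02 + 361·0.07
  = 9.120 + 7.220 + 25.270 = 41.610 m^2 sabins.
Required A₂ = 0.161·1083/1.89 = 92.256 sabins.
Absorption to add: 92.256 − 41.610 = 50.646 sabins.
Net gain per m^2: Δα = 0.79 − 0.02 = 0.77.
Panel area = 50.646 / 0.77 = 65.8 m^2.

65.8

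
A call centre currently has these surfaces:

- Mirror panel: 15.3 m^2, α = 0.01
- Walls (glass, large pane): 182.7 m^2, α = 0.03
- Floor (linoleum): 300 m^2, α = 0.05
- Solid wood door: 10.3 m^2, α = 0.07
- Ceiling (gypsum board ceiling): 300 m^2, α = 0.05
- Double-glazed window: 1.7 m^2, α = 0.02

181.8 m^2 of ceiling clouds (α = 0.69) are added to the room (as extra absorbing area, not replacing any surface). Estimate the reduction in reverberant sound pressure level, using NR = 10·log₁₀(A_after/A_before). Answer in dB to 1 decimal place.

A_before = Σ Sᵢαᵢ = 15.3*0.01 + 182.7*0.03 + 300*0.05 + 10.3*0.07 + 300*0.05 + 1.7*0.02 = 36.389 sabins.
Added absorption = 181.8 × 0.69 = 125.442 sabins.
A_after = 36.389 + 125.442 = 161.831 sabins.
NR = 10·log₁₀(161.831/36.389) = 6.5 dB.

6.5 dB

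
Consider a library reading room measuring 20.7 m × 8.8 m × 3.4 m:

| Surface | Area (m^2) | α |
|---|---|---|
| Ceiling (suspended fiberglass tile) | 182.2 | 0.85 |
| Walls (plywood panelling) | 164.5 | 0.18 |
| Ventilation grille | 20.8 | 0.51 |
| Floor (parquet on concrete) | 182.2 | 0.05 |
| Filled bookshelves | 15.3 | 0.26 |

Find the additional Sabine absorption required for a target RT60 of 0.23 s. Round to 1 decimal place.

Equivalent absorption area: A₁ = 182.2×0.85 + 164.5×0.18 + 20.8×0.51 + 182.2×0.05 + 15.3×0.26 = 208.176 m^2.
For T = 0.23 s, need A₂ = 0.161·V/T = 0.161·619.344/0.23 = 433.541 sabins.
ΔA = A₂ − A₁ = 433.541 − 208.176 = 225.4 sabins.

225.4 sabins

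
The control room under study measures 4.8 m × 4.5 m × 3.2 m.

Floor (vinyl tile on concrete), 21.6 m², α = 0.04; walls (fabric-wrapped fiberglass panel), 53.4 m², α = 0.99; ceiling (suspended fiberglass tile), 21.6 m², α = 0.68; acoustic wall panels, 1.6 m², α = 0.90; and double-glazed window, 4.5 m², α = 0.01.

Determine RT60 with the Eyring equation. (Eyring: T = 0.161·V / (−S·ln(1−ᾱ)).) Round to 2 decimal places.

0.09 sec

Total surface area S = 21.6 + 53.4 + 21.6 + 1.6 + 4.5 = 102.7 m².
Absorption A = 21.6×0.04 + 53.4×0.99 + 21.6×0.68 + 1.6×0.90 + 4.5×0.01 = 69.903 sabins.
ᾱ = 69.903 / 102.7 = 0.6807.
−S·ln(1−ᾱ) = −102.7 × ln(1 − 0.6807) = 117.245.
V = 4.8 × 4.5 × 3.2 = 69.12 m³.
T = 0.161·V/[−S·ln(1−ᾱ)] = 0.161·69.12/117.245 = 0.09 s.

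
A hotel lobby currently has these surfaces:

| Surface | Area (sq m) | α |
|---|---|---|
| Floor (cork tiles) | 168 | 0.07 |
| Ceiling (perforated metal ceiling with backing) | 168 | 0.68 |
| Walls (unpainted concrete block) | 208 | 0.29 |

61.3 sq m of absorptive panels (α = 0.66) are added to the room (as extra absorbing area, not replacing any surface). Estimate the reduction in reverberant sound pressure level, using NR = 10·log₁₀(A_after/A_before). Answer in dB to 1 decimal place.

Equivalent absorption area: A_before = 168*0.07 + 168*0.68 + 208*0.29 = 186.320 sq m.
Added absorption = 61.3 × 0.66 = 40.458 sabins.
A_after = 186.320 + 40.458 = 226.778 sabins.
NR = 10·log₁₀(226.778/186.320) = 0.9 dB.

0.9 dB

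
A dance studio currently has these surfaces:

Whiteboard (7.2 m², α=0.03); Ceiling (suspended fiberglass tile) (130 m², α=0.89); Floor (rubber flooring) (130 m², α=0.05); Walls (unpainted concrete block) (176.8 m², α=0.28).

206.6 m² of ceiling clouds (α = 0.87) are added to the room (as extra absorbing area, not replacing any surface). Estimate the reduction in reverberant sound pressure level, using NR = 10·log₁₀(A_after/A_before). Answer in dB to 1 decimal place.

3.1 dB

Total absorption A_before = 7.2*0.03 + 130*0.89 + 130*0.05 + 176.8*0.28
  = 0.216 + 115.700 + 6.500 + 49.504 = 171.920 m² sabins.
Added absorption = 206.6 × 0.87 = 179.742 sabins.
A_after = 171.920 + 179.742 = 351.662 sabins.
NR = 10·log₁₀(351.662/171.920) = 3.1 dB.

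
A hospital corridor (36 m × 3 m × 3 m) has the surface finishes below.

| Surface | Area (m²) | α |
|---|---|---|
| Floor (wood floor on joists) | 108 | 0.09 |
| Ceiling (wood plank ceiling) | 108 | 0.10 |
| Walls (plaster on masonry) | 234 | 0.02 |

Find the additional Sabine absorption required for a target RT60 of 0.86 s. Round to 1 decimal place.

Equivalent absorption area: A₁ = 108×0.09 + 108×0.10 + 234×0.02 = 25.200 m².
V = 324 m³. Required absorption A₂ = 0.161 × 324 / 0.86 = 60.656 sabins.
Additional absorption ΔA = 60.656 − 25.200 = 35.5 sabins.

35.5 sabins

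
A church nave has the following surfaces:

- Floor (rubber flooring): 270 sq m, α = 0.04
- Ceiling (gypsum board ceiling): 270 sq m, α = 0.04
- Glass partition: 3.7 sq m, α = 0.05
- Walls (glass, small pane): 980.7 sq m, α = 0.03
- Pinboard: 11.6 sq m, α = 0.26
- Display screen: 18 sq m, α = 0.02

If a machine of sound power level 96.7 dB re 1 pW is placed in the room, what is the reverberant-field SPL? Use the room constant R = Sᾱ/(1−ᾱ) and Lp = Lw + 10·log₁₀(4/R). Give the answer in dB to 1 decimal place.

A = 54.582 sabins; S = 1554.0 sq m.
ᾱ = 0.0351, so room constant R = A/(1−ᾱ) = 56.568 sq m.
Lp = Lw + 10 log₁₀(4/R) = 96.7 -11.51 = 85.2 dB.

85.2 dB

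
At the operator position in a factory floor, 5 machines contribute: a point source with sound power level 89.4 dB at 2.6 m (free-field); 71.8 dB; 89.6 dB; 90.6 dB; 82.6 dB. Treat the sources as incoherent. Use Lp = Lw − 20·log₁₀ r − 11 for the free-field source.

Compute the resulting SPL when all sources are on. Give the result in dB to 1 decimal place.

93.6 dB

Source at 2.6 m: Lp = 89.4 − 20·log₁₀(2.6) − 11 = 70.1 dB.
Converting to relative power and adding: 10^(70.1/10) + 10^(71.8/10) + 10^(89.6/10) + 10^(90.6/10) + 10^(82.6/10) = 2.268e+09.
Back to dB: 10·log₁₀ Σ = 93.6 dB.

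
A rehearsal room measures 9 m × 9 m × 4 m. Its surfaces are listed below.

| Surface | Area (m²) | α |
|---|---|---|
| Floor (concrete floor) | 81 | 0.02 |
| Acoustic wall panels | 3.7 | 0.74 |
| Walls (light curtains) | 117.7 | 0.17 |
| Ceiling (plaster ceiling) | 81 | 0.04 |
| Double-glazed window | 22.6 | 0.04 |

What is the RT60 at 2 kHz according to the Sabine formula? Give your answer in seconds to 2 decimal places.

Summing Sᵢαᵢ: 1.620 + 2.738 + 20.009 + 3.240 + 0.904 → A = 28.511 sabins.
Volume V = 9 × 9 × 4 = 324 m³.
Sabine: RT60 = 0.161 × 324 / 28.511 = 1.83 s.

1.83 seconds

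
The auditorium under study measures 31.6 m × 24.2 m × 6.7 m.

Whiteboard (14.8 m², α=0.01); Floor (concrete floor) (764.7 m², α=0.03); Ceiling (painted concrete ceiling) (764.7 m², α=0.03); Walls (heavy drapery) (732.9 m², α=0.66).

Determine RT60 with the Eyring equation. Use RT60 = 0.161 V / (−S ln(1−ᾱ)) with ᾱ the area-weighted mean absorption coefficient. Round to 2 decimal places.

Total surface area S = 14.8 + 764.7 + 764.7 + 732.9 = 2277.1 m².
Absorption A = 14.8·0.01 + 764.7·0.03 + 764.7·0.03 + 732.9·0.66 = 529.744 sabins.
Mean coefficient ᾱ = A/S = 0.2326.
−S·ln(1−ᾱ) = −2277.1 × ln(1 − 0.2326) = 602.856.
V = 31.6 × 24.2 × 6.7 = 5123.624 m³.
T = 0.161·V/[−S·ln(1−ᾱ)] = 0.161·5123.624/602.856 = 1.37 s.

1.37 s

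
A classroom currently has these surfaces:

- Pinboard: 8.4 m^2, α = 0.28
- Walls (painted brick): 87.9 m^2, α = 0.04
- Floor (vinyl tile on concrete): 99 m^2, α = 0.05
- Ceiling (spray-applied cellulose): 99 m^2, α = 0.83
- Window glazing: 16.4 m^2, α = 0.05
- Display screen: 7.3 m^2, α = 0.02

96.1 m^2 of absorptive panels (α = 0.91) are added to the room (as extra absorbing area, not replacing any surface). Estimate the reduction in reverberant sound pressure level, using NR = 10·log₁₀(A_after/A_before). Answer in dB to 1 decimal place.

Summing Sᵢαᵢ: 2.352 + 3.516 + 4.950 + 82.170 + 0.820 + 0.146 → A_before = 93.954 sabins.
Added absorption = 96.1 × 0.91 = 87.451 sabins.
A_after = 93.954 + 87.451 = 181.405 sabins.
Reduction = 10 log₁₀(A_after/A_before) = 10 log₁₀(1.9308) = 2.9 dB.

2.9 dB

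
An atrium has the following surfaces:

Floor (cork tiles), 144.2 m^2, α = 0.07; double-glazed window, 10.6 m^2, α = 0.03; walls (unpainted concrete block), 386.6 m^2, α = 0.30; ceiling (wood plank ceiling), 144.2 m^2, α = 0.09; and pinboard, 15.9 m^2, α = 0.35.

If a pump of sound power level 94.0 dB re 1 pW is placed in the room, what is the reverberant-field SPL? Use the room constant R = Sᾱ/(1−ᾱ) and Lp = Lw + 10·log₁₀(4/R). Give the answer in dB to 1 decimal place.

77.4 dB

A = 144.935 sabins; S = 701.5 m^2.
ᾱ = 144.935/701.5 = 0.2066; R = Sᾱ/(1−ᾱ) = 144.935/(1−0.2066) = 182.676 m^2.
Lp = Lw + 10 log₁₀(4/R) = 94.0 -16.60 = 77.4 dB.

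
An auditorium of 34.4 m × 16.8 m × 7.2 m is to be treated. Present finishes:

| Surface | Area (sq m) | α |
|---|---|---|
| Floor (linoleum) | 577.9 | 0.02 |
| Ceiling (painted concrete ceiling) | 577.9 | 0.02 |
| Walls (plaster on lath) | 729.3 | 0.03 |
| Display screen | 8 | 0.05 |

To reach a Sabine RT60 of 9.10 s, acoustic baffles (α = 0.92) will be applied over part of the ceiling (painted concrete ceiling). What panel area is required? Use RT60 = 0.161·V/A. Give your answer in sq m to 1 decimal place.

Total absorption A₁ = 577.9×0.02 + 577.9×0.02 + 729.3×0.03 + 8×0.05
  = 11.558 + 11.558 + 21.879 + 0.400 = 45.395 sq m sabins.
V = 4161.024 m³. Target absorption A₂ = 0.161 × 4161.024 / 9.10 = 73.618 sabins.
Absorption to add: 73.618 − 45.395 = 28.223 sabins.
Net gain per sq m: Δα = 0.92 − 0.02 = 0.90.
Area = ΔA/Δα = 28.223/0.90 = 31.4 sq m.

31.4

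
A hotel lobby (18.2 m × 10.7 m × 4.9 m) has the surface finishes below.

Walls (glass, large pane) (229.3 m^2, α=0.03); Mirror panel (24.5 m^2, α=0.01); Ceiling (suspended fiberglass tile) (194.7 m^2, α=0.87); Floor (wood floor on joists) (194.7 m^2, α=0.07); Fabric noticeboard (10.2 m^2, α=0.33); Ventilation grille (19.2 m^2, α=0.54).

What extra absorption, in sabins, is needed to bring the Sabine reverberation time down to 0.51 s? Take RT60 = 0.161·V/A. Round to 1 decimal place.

Total absorption A₁ = 229.3·0.03 + 24.5·0.01 + 194.7·0.87 + 194.7·0.07 + 10.2·0.33 + 19.2·0.54
  = 6.879 + 0.245 + 169.389 + 13.629 + 3.366 + 10.368 = 203.876 m^2 sabins.
For T = 0.51 s, need A₂ = 0.161·V/T = 0.161·954.226/0.51 = 301.236 sabins.
Additional absorption ΔA = 301.236 − 203.876 = 97.4 sabins.

97.4 sabins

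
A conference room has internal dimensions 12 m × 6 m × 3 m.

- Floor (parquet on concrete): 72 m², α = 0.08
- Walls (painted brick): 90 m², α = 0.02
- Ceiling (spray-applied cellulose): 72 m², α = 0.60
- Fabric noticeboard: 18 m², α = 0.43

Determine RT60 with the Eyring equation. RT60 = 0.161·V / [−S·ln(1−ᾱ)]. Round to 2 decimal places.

S = Σ Sᵢ = 252.0 m².
Absorption A = 72·0.08 + 90·0.02 + 72·0.60 + 18·0.43 = 58.500 sabins.
Mean coefficient ᾱ = A/S = 0.2321.
Eyring denominator: −S ln(1−ᾱ) = 66.552.
V = 12 × 6 × 3 = 216 m³.
T = 0.161·V/[−S·ln(1−ᾱ)] = 0.161·216/66.552 = 0.52 s.

0.52 sec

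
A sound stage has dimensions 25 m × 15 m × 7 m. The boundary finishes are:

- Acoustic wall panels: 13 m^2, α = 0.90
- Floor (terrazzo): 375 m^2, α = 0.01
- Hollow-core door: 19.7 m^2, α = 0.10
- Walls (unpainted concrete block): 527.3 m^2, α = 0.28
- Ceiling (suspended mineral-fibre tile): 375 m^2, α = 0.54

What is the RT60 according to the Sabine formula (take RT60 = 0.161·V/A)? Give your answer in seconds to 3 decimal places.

1.150 sec

Summing Sᵢαᵢ: 11.700 + 3.750 + 1.970 + 147.644 + 202.500 → A = 367.564 sabins.
Volume V = 25 × 15 × 7 = 2625 m³.
T = 0.161 V/A = 0.161·2625/367.564 = 1.150 s.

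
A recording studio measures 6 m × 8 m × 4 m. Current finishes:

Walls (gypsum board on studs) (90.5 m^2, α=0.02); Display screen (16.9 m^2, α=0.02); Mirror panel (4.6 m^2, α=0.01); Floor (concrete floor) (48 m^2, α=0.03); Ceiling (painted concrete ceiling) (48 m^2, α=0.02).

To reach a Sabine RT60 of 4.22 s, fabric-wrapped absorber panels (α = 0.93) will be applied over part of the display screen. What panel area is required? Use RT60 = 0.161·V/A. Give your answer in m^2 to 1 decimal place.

Equivalent absorption area: A₁ = 90.5·0.02 + 16.9·0.02 + 4.6·0.01 + 48·0.03 + 48·0.02 = 4.594 m^2.
V = 192 m³. Target absorption A₂ = 0.161 × 192 / 4.22 = 7.325 sabins.
Absorption to add: 7.325 − 4.594 = 2.731 sabins.
Net gain per m^2: Δα = 0.93 − 0.02 = 0.91.
Panel area = 2.731 / 0.91 = 3.0 m^2.

3.0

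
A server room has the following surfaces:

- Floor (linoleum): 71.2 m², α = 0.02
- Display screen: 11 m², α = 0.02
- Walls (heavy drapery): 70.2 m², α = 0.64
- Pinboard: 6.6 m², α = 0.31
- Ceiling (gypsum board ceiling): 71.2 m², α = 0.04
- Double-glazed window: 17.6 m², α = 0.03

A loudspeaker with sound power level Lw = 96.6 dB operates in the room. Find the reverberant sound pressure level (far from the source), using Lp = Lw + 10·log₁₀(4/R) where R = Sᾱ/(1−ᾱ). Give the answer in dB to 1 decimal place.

A = 51.994 sabins; S = 247.8 m².
ᾱ = 51.994/247.8 = 0.2098; R = Sᾱ/(1−ᾱ) = 51.994/(1−0.2098) = 65.799 m².
Lp = Lw + 10 log₁₀(4/R) = 96.6 -12.16 = 84.4 dB.

84.4 dB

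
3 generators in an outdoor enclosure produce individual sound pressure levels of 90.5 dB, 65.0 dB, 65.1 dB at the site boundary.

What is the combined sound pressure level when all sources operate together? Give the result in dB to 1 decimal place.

Σ 10^(Lᵢ/10) = 1.128e+09.
L_total = 10·log₁₀(1.128e+09) = 90.5 dB.

90.5 dB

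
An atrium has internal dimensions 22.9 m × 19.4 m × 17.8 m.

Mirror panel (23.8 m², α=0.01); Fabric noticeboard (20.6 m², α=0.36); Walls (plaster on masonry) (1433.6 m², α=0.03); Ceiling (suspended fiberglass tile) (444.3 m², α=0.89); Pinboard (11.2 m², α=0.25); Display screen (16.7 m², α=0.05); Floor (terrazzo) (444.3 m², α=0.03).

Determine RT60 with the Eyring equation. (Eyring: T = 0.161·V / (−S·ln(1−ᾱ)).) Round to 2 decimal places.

2.47 seconds

S = Σ Sᵢ = 2394.5 m².
Σ(Sᵢαᵢ) = 23.8×0.01 + 20.6×0.36 + 1433.6×0.03 + 444.3×0.89 + 11.2×0.25 + 16.7×0.05 + 444.3×0.03 = 463.053.
ᾱ = 463.053 / 2394.5 = 0.1934.
−S·ln(1−ᾱ) = −2394.5 × ln(1 − 0.1934) = 514.644.
V = 22.9 × 19.4 × 17.8 = 7907.828 m³.
RT60 = 0.161 × 7907.828 / 514.644 = 2.47 s.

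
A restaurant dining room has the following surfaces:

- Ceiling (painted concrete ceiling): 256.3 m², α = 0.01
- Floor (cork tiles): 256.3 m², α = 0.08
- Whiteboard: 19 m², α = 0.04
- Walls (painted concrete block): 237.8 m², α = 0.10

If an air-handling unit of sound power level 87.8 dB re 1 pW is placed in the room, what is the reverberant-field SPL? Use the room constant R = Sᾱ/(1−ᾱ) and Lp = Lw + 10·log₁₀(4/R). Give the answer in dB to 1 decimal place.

76.8 dB

A = 47.607 sabins; S = 769.4 m².
ᾱ = 0.0619, so room constant R = A/(1−ᾱ) = 50.748 m².
Lp = 87.8 + 10·log₁₀(4/50.748) = 87.8 + (-11.03) = 76.8 dB.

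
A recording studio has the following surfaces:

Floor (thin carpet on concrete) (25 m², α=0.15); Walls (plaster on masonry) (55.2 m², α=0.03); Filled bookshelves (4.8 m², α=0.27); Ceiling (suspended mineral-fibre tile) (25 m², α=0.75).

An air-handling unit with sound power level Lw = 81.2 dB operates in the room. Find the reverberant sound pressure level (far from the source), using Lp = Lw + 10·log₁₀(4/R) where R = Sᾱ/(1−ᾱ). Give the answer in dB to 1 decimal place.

Σ(Sᵢαᵢ) = 25×0.15 + 55.2×0.03 + 4.8×0.27 + 25×0.75 = 25.452; total area S = 110.0 m².
ᾱ = 0.2314, so room constant R = A/(1−ᾱ) = 33.115 m².
Lp = 81.2 + 10·log₁₀(4/33.115) = 81.2 + (-9.18) = 72.0 dB.

72.0 dB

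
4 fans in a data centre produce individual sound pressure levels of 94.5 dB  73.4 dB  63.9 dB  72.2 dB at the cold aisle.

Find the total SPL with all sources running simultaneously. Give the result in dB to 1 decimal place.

Converting to relative power and adding: 10^(94.5/10) + 10^(73.4/10) + 10^(63.9/10) + 10^(72.2/10) = 2.859e+09.
Combined level = 10 log₁₀(2.859e+09) = 94.6 dB.

94.6 dB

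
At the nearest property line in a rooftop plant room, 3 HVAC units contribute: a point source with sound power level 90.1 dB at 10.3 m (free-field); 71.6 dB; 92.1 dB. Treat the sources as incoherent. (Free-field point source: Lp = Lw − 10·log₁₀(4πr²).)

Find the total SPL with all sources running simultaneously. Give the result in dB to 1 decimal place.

92.1 dB

Source at 10.3 m: Lp = 90.1 − 10·log₁₀(4π·10.3²) = 90.1 − 10·log₁₀(1333.166) = 58.9 dB.
Sum in the linear (power) domain: Σ 10^(Lᵢ/10) = 10^(58.9/10) + 10^(71.6/10) + 10^(92.1/10) = 1.637e+09.
Combined level = 10 log₁₀(1.637e+09) = 92.1 dB.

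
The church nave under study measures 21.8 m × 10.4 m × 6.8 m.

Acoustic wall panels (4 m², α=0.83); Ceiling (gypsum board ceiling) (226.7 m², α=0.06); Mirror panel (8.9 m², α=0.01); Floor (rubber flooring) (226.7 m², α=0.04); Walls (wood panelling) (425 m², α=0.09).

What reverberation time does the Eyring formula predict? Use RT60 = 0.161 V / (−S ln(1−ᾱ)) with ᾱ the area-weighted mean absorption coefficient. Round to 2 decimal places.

3.72 s

Total surface area S = 4 + 226.7 + 8.9 + 226.7 + 425 = 891.3 m².
Absorption A = 4·0.83 + 226.7·0.06 + 8.9·0.01 + 226.7·0.04 + 425·0.09 = 64.329 sabins.
ᾱ = 64.329 / 891.3 = 0.0722.
Eyring denominator: −S ln(1−ᾱ) = 66.793.
V = 21.8 × 10.4 × 6.8 = 1541.696 m³.
RT60 = 0.161 × 1541.696 / 66.793 = 3.72 s.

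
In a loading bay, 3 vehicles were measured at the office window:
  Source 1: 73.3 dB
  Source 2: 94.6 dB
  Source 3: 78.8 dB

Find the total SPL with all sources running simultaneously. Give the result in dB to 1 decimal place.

94.7 dB

Σ 10^(Lᵢ/10) = 2.981e+09.
Combined level = 10 log₁₀(2.981e+09) = 94.7 dB.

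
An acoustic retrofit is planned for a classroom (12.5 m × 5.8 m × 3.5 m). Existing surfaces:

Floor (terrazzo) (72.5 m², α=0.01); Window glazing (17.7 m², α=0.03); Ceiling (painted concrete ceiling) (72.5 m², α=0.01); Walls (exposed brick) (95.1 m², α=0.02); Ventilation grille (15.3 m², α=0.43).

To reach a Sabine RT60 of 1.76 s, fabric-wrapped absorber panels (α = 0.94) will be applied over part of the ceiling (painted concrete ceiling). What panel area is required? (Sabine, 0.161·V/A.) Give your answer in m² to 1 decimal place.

Total absorption A₁ = 72.5·0.01 + 17.7·0.03 + 72.5·0.01 + 95.1·0.02 + 15.3·0.43
  = 0.725 + 0.531 + 0.725 + 1.902 + 6.579 = 10.462 m² sabins.
Required A₂ = 0.161·253.75/1.76 = 23.212 sabins.
ΔA needed = 23.212 − 10.462 = 12.750 sabins.
Net gain per m²: Δα = 0.94 − 0.01 = 0.93.
Area = ΔA/Δα = 12.750/0.93 = 13.7 m².

13.7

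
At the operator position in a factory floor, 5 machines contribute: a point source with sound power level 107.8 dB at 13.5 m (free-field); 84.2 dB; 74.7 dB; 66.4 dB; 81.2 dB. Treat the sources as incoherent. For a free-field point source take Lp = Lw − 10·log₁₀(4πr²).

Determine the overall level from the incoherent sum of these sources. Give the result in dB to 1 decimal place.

86.6 dB

Source at 13.5 m: Lp = 107.8 − 10·log₁₀(4π·13.5²) = 107.8 − 10·log₁₀(2290.221) = 74.2 dB.
Σ 10^(Lᵢ/10) = 4.55e+08.
Back to dB: 10·log₁₀ Σ = 86.6 dB.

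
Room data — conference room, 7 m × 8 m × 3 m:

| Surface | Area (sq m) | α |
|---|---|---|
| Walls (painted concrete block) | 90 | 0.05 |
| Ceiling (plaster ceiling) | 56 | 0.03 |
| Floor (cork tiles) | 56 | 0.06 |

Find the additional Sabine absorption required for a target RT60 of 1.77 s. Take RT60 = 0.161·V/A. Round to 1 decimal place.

5.7 sabins

Summing Sᵢαᵢ: 4.500 + 1.680 + 3.360 → A₁ = 9.540 sabins.
V = 168 m³. Required absorption A₂ = 0.161 × 168 / 1.77 = 15.281 sabins.
Shortfall: 15.281 − 9.540 = 5.7 sabins.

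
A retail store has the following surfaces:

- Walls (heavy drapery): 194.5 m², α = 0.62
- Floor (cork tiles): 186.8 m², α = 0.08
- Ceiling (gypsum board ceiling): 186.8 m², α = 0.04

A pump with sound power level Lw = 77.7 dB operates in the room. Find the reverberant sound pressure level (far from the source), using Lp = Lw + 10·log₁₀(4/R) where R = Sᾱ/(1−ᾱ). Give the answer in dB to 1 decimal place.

60.9 dB

A = 143.006 sabins; S = 568.1 m².
ᾱ = 0.2517, so room constant R = A/(1−ᾱ) = 191.108 m².
Lp = 77.7 + 10·log₁₀(4/191.108) = 77.7 + (-16.79) = 60.9 dB.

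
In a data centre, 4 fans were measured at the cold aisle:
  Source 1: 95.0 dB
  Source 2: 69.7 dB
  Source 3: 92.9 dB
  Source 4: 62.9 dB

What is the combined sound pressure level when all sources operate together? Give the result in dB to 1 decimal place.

97.1 dB

Sum in the linear (power) domain: Σ 10^(Lᵢ/10) = 10^(95.0/10) + 10^(69.7/10) + 10^(92.9/10) + 10^(62.9/10) = 5.123e+09.
L_total = 10·log₁₀(5.123e+09) = 97.1 dB.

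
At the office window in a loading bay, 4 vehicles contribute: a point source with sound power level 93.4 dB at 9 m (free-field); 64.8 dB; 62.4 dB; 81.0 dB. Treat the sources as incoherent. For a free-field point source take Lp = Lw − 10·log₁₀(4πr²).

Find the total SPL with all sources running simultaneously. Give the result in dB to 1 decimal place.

81.2 dB

Source at 9 m: Lp = 93.4 − 10·log₁₀(4π·9²) = 93.4 − 10·log₁₀(1017.876) = 63.3 dB.
Sum in the linear (power) domain: Σ 10^(Lᵢ/10) = 10^(63.3/10) + 10^(64.8/10) + 10^(62.4/10) + 10^(81.0/10) = 1.328e+08.
Back to dB: 10·log₁₀ Σ = 81.2 dB.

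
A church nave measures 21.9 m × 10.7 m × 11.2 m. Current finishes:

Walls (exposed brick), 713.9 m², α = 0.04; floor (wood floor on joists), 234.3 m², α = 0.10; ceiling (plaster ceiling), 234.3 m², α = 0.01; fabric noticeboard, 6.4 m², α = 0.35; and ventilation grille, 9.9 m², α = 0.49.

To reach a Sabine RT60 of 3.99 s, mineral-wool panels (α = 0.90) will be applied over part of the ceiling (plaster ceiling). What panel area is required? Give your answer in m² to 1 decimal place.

50.0

Summing Sᵢαᵢ: 28.556 + 23.430 + 2.343 + 2.240 + 4.851 → A₁ = 61.420 sabins.
Required A₂ = 0.161·2624.496/3.99 = 105.901 sabins.
ΔA needed = 105.901 − 61.420 = 44.481 sabins.
Each m² of panel replacing the ceiling (plaster ceiling) adds (0.90 − 0.01) = 0.89 sabins.
Area = ΔA/Δα = 44.481/0.89 = 50.0 m².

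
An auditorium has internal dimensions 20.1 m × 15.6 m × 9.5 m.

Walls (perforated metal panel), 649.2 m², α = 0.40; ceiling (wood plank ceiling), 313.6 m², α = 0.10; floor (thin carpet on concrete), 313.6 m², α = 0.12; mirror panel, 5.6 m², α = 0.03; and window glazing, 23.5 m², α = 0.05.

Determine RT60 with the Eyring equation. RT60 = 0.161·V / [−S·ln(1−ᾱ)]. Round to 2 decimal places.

1.26 seconds

Total surface area S = 649.2 + 313.6 + 313.6 + 5.6 + 23.5 = 1305.5 m².
Absorption A = 649.2·0.40 + 313.6·0.10 + 313.6·0.12 + 5.6·0.03 + 23.5·0.05 = 330.015 sabins.
Mean coefficient ᾱ = A/S = 0.2528.
Eyring denominator: −S ln(1−ᾱ) = 380.452.
V = 20.1 × 15.6 × 9.5 = 2978.82 m³.
RT60 = 0.161 × 2978.82 / 380.452 = 1.26 s.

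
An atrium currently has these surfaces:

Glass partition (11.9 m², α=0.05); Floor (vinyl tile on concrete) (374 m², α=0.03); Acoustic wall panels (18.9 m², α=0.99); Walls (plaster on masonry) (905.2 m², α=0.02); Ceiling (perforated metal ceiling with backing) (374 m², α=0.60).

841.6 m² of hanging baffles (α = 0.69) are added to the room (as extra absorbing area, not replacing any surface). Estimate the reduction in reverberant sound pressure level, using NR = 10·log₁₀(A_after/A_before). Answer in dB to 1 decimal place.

Total absorption A_before = 11.9×0.05 + 374×0.03 + 18.9×0.99 + 905.2×0.02 + 374×0.60
  = 0.595 + 11.220 + 18.711 + 18.104 + 224.400 = 273.030 m² sabins.
Added absorption = 841.6 × 0.69 = 580.704 sabins.
A_after = 273.030 + 580.704 = 853.734 sabins.
NR = 10·log₁₀(853.734/273.030) = 5.0 dB.

5.0 dB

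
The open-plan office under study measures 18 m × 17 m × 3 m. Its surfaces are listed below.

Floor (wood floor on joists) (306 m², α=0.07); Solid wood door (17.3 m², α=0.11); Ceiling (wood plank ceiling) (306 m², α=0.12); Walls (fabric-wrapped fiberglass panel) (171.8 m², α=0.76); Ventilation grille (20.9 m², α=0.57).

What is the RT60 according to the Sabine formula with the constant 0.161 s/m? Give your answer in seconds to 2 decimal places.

Total absorption A = 306·0.07 + 17.3·0.11 + 306·0.12 + 171.8·0.76 + 20.9·0.57
  = 21.420 + 1.903 + 36.720 + 130.568 + 11.913 = 202.524 m² sabins.
Room volume: 918 m³.
RT60 = 0.161 · V / A = 0.161 × 918 / 202.524 = 0.73 s.

0.73 sec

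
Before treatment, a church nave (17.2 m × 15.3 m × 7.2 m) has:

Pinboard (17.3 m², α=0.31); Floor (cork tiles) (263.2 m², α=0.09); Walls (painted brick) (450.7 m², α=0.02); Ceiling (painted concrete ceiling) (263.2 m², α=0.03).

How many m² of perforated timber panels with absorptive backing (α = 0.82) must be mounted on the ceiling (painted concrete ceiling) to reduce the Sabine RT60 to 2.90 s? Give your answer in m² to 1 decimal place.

75.0

Summing Sᵢαᵢ: 5.363 + 23.688 + 9.014 + 7.896 → A₁ = 45.961 sabins.
V = 1894.752 m³. Target absorption A₂ = 0.161 × 1894.752 / 2.90 = 105.191 sabins.
Absorption to add: 105.191 − 45.961 = 59.230 sabins.
Each m² of panel replacing the ceiling (painted concrete ceiling) adds (0.82 − 0.03) = 0.79 sabins.
Area = ΔA/Δα = 59.230/0.79 = 75.0 m².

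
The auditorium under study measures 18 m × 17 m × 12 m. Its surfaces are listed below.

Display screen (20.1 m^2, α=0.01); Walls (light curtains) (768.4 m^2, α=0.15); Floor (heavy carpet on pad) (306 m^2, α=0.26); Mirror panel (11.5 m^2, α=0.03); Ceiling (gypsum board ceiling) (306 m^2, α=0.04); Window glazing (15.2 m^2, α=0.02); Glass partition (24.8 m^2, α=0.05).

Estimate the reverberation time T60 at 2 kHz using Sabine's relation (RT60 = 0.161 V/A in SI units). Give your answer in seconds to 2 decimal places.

A = Σ Sᵢαᵢ = 20.1*0.01 + 768.4*0.15 + 306*0.26 + 11.5*0.03 + 306*0.04 + 15.2*0.02 + 24.8*0.05 = 209.150 sabins.
V = 18·17·12 = 3672 m³.
Sabine: RT60 = 0.161 × 3672 / 209.150 = 2.83 s.

2.83 s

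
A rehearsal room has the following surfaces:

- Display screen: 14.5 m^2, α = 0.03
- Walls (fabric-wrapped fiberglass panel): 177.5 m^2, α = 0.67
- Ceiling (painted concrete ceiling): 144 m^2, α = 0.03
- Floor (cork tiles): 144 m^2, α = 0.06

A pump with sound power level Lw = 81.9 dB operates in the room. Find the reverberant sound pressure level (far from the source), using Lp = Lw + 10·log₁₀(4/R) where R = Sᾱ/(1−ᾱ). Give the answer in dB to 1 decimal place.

A = 132.320 sabins; S = 480.0 m^2.
ᾱ = 0.2757, so room constant R = A/(1−ᾱ) = 182.687 m^2.
Lp = 81.9 + 10·log₁₀(4/182.687) = 81.9 + (-16.60) = 65.3 dB.

65.3 dB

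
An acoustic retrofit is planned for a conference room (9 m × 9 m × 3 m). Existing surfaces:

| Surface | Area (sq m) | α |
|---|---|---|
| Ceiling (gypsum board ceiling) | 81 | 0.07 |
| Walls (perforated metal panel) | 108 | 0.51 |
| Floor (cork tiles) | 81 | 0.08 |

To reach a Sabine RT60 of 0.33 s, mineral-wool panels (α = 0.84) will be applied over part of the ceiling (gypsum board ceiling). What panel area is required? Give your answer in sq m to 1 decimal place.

A₁ = Σ Sᵢαᵢ = 81×0.07 + 108×0.51 + 81×0.08 = 67.230 sabins.
V = 243 m³. Target absorption A₂ = 0.161 × 243 / 0.33 = 118.555 sabins.
ΔA needed = 118.555 − 67.230 = 51.325 sabins.
Net gain per sq m: Δα = 0.84 − 0.07 = 0.77.
Area = ΔA/Δα = 51.325/0.77 = 66.7 sq m.

66.7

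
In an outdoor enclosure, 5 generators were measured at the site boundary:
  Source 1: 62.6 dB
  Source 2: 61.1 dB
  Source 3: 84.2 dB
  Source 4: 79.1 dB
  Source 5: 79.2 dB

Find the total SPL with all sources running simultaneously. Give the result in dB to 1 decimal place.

Sum in the linear (power) domain: Σ 10^(Lᵢ/10) = 10^(62.6/10) + 10^(61.1/10) + 10^(84.2/10) + 10^(79.1/10) + 10^(79.2/10) = 4.306e+08.
L_total = 10·log₁₀(4.306e+08) = 86.3 dB.

86.3 dB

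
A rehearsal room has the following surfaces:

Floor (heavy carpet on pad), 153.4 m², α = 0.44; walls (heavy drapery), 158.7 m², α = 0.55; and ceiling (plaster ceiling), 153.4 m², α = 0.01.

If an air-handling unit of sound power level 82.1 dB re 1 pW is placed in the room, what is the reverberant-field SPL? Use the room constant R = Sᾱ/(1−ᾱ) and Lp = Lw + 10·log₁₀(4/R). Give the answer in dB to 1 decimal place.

A = 156.315 sabins; S = 465.5 m².
ᾱ = 0.3358, so room constant R = A/(1−ᾱ) = 235.343 m².
Lp = Lw + 10 log₁₀(4/R) = 82.1 -17.70 = 64.4 dB.

64.4 dB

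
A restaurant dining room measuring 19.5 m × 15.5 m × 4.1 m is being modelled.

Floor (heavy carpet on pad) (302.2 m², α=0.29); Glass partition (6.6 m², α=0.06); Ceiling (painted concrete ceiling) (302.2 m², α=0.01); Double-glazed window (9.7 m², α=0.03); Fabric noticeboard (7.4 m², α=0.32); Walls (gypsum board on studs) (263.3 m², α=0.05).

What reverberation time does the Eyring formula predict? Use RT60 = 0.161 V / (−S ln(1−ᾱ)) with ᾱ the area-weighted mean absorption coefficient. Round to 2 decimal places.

1.75 s

S = Σ Sᵢ = 891.4 m².
Absorption A = 302.2×0.29 + 6.6×0.06 + 302.2×0.01 + 9.7×0.03 + 7.4×0.32 + 263.3×0.05 = 106.880 sabins.
ᾱ = 106.880 / 891.4 = 0.1199.
−S·ln(1−ᾱ) = −891.4 × ln(1 − 0.1199) = 113.849.
V = 19.5 × 15.5 × 4.1 = 1239.225 m³.
RT60 = 0.161 × 1239.225 / 113.849 = 1.75 s.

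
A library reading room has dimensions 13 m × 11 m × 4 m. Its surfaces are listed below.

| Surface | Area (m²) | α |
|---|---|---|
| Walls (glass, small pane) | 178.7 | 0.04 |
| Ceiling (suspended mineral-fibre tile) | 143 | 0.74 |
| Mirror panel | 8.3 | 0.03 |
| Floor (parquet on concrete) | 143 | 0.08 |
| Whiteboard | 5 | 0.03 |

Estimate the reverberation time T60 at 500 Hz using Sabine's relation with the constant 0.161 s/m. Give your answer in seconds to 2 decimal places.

0.74 s

Total absorption A = 178.7·0.04 + 143·0.74 + 8.3·0.03 + 143·0.08 + 5·0.03
  = 7.148 + 105.820 + 0.249 + 11.440 + 0.150 = 124.807 m² sabins.
Volume V = 13 × 11 × 4 = 572 m³.
Sabine: RT60 = 0.161 × 572 / 124.807 = 0.74 s.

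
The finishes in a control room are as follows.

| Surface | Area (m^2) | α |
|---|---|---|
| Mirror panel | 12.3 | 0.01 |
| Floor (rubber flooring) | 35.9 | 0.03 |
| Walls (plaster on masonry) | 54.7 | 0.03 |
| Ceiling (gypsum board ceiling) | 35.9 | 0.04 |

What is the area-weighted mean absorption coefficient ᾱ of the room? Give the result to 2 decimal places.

Total surface area S = 138.8 m^2.
Weighted sum Σ Sα = 4.277.
ᾱ = 4.277 / 138.8 = 0.03.

0.03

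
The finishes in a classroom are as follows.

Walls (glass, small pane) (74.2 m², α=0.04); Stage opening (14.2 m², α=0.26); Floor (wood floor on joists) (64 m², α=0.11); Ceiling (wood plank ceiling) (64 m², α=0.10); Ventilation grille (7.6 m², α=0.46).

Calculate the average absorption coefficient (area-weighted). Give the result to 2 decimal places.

Total surface area S = 224.0 m².
Weighted sum Σ Sα = 23.596.
ᾱ = A/S = 0.11.

0.11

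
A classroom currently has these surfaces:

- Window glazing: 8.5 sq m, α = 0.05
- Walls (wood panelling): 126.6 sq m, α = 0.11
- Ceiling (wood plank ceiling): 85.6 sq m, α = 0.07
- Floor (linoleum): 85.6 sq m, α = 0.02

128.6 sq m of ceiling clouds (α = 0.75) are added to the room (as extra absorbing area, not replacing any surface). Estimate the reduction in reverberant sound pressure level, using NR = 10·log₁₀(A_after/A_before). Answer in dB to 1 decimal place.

7.3 dB

Total absorption A_before = 8.5×0.05 + 126.6×0.11 + 85.6×0.07 + 85.6×0.02
  = 0.425 + 13.926 + 5.992 + 1.712 = 22.055 sq m sabins.
Added absorption = 128.6 × 0.75 = 96.450 sabins.
New total A_after = 118.505 sabins.
Reduction = 10 log₁₀(A_after/A_before) = 10 log₁₀(5.3732) = 7.3 dB.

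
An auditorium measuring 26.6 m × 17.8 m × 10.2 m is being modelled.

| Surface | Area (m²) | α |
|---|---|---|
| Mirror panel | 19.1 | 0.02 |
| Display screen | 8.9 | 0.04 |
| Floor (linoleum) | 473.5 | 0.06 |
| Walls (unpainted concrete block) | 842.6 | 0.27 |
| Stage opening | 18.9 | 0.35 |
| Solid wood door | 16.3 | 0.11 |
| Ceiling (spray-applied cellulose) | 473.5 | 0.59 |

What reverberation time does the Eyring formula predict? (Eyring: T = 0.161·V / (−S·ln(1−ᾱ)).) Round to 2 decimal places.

S = Σ Sᵢ = 1852.8 m².
Σ(Sᵢαᵢ) = 19.1·0.02 + 8.9·0.04 + 473.5·0.06 + 842.6·0.27 + 18.9·0.35 + 16.3·0.11 + 473.5·0.59 = 544.423.
ᾱ = 544.423 / 1852.8 = 0.2938.
Eyring denominator: −S ln(1−ᾱ) = 644.509.
V = 26.6 × 17.8 × 10.2 = 4829.496 m³.
T = 0.161·V/[−S·ln(1−ᾱ)] = 0.161·4829.496/644.509 = 1.21 s.

1.21 s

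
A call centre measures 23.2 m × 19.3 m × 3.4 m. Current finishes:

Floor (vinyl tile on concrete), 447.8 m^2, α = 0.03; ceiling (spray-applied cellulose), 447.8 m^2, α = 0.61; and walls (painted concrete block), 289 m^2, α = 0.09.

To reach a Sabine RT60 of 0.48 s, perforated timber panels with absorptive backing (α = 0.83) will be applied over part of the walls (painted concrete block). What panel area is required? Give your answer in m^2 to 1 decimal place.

267.6

Total absorption A₁ = 447.8×0.03 + 447.8×0.61 + 289×0.09
  = 13.434 + 273.158 + 26.010 = 312.602 m^2 sabins.
Required A₂ = 0.161·1522.384/0.48 = 510.633 sabins.
Absorption to add: 510.633 − 312.602 = 198.031 sabins.
Net gain per m^2: Δα = 0.83 − 0.09 = 0.74.
Area = ΔA/Δα = 198.031/0.74 = 267.6 m^2.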